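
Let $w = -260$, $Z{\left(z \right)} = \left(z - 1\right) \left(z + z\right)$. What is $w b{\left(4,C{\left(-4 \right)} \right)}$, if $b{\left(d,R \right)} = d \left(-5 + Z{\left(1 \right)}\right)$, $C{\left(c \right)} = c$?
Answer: $5200$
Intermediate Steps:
$Z{\left(z \right)} = 2 z \left(-1 + z\right)$ ($Z{\left(z \right)} = \left(-1 + z\right) 2 z = 2 z \left(-1 + z\right)$)
$b{\left(d,R \right)} = - 5 d$ ($b{\left(d,R \right)} = d \left(-5 + 2 \cdot 1 \left(-1 + 1\right)\right) = d \left(-5 + 2 \cdot 1 \cdot 0\right) = d \left(-5 + 0\right) = d \left(-5\right) = - 5 d$)
$w b{\left(4,C{\left(-4 \right)} \right)} = - 260 \left(\left(-5\right) 4\right) = \left(-260\right) \left(-20\right) = 5200$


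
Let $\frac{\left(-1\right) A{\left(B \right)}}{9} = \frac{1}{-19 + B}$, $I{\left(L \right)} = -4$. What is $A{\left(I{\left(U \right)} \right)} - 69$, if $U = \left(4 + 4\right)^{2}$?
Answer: $- \frac{1578}{23} \approx -68.609$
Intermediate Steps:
$U = 64$ ($U = 8^{2} = 64$)
$A{\left(B \right)} = - \frac{9}{-19 + B}$
$A{\left(I{\left(U \right)} \right)} - 69 = - \frac{9}{-19 - 4} - 69 = - \frac{9}{-23} - 69 = \left(-9\right) \left(- \frac{1}{23}\right) - 69 = \frac{9}{23} - 69 = - \frac{1578}{23}$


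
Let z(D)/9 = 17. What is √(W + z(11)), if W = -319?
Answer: I*√166 ≈ 12.884*I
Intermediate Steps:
z(D) = 153 (z(D) = 9*17 = 153)
√(W + z(11)) = √(-319 + 153) = √(-166) = I*√166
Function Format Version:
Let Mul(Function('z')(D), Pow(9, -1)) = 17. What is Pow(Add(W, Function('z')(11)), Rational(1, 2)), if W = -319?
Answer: Mul(I, Pow(166, Rational(1, 2))) ≈ Mul(12.884, I)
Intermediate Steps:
Function('z')(D) = 153 (Function('z')(D) = Mul(9, 17) = 153)
Pow(Add(W, Function('z')(11)), Rational(1, 2)) = Pow(Add(-319, 153), Rational(1, 2)) = Pow(-166, Rational(1, 2)) = Mul(I, Pow(166, Rational(1, 2)))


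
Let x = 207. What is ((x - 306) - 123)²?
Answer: 49284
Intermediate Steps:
((x - 306) - 123)² = ((207 - 306) - 123)² = (-99 - 123)² = (-222)² = 49284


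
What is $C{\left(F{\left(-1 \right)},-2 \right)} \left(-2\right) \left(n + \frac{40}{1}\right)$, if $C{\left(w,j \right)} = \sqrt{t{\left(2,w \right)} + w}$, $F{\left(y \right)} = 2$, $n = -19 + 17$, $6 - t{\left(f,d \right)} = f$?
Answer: $- 76 \sqrt{6} \approx -186.16$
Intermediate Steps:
$t{\left(f,d \right)} = 6 - f$
$n = -2$
$C{\left(w,j \right)} = \sqrt{4 + w}$ ($C{\left(w,j \right)} = \sqrt{\left(6 - 2\right) + w} = \sqrt{4 + w}$)
$C{\left(F{\left(-1 \right)},-2 \right)} \left(-2\right) \left(n + \frac{40}{1}\right) = \sqrt{4 + 2} \left(-2\right) \left(-2 + \frac{40}{1}\right) = \sqrt{6} \left(-2\right) \left(-2 + 40 \cdot 1\right) = - 2 \sqrt{6} \left(-2 + 40\right) = - 2 \sqrt{6} \cdot 38 = - 76 \sqrt{6}$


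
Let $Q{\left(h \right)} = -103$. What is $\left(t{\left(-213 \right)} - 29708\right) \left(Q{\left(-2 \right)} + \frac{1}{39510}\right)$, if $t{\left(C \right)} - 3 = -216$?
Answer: $\frac{121764377209}{39510} \approx 3.0819 \cdot 10^{6}$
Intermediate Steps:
$t{\left(C \right)} = -213$ ($t{\left(C \right)} = 3 - 216 = -213$)
$\left(t{\left(-213 \right)} - 29708\right) \left(Q{\left(-2 \right)} + \frac{1}{39510}\right) = \left(-213 - 29708\right) \left(-103 + \frac{1}{39510}\right) = - 29921 \left(-103 + \frac{1}{39510}\right) = \left(-29921\right) \left(- \frac{4069529}{39510}\right) = \frac{121764377209}{39510}$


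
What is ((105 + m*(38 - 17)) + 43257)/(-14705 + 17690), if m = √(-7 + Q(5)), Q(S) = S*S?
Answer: 14454/995 + 21*√2/995 ≈ 14.556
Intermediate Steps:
Q(S) = S²
m = 3*√2 (m = √(-7 + 5²) = √(-7 + 25) = √18 = 3*√2 ≈ 4.2426)
((105 + m*(38 - 17)) + 43257)/(-14705 + 17690) = ((105 + (3*√2)*(38 - 17)) + 43257)/(-14705 + 17690) = ((105 + (3*√2)*21) + 43257)/2985 = ((105 + 63*√2) + 43257)*(1/2985) = (43362 + 63*√2)*(1/2985) = 14454/995 + 21*√2/995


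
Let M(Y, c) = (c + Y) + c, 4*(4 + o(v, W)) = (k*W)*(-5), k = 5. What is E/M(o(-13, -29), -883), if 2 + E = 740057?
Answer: -592044/1271 ≈ -465.81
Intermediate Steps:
o(v, W) = -4 - 25*W/4 (o(v, W) = -4 + ((5*W)*(-5))/4 = -4 + (-25*W)/4 = -4 - 25*W/4)
M(Y, c) = Y + 2*c (M(Y, c) = (Y + c) + c = Y + 2*c)
E = 740055 (E = -2 + 740057 = 740055)
E/M(o(-13, -29), -883) = 740055/((-4 - 25/4*(-29)) + 2*(-883)) = 740055/((-4 + 725/4) - 1766) = 740055/(709/4 - 1766) = 740055/(-6355/4) = 740055*(-4/6355) = -592044/1271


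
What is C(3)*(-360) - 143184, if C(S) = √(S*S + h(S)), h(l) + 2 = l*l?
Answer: -144624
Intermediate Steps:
h(l) = -2 + l² (h(l) = -2 + l*l = -2 + l²)
C(S) = √(-2 + 2*S²) (C(S) = √(S*S + (-2 + S²)) = √(S² + (-2 + S²)) = √(-2 + 2*S²))
C(3)*(-360) - 143184 = √(-2 + 2*3²)*(-360) - 143184 = √(-2 + 2*9)*(-360) - 143184 = √(-2 + 18)*(-360) - 143184 = √16*(-360) - 143184 = 4*(-360) - 143184 = -1440 - 143184 = -144624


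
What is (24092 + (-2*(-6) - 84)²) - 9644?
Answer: 19632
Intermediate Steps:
(24092 + (-2*(-6) - 84)²) - 9644 = (24092 + (12 - 84)²) - 9644 = (24092 + (-72)²) - 9644 = (24092 + 5184) - 9644 = 29276 - 9644 = 19632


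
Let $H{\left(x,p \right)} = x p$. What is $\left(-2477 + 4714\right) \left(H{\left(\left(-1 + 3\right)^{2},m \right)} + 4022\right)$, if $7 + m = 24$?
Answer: $9149330$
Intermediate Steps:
$m = 17$ ($m = -7 + 24 = 17$)
$H{\left(x,p \right)} = p x$
$\left(-2477 + 4714\right) \left(H{\left(\left(-1 + 3\right)^{2},m \right)} + 4022\right) = \left(-2477 + 4714\right) \left(17 \left(-1 + 3\right)^{2} + 4022\right) = 2237 \left(17 \cdot 2^{2} + 4022\right) = 2237 \left(17 \cdot 4 + 4022\right) = 2237 \left(68 + 4022\right) = 2237 \cdot 4090 = 9149330$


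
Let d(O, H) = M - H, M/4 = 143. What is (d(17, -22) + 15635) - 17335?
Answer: -1106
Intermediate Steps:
M = 572 (M = 4*143 = 572)
d(O, H) = 572 - H
(d(17, -22) + 15635) - 17335 = ((572 - 1*(-22)) + 15635) - 17335 = ((572 + 22) + 15635) - 17335 = (594 + 15635) - 17335 = 16229 - 17335 = -1106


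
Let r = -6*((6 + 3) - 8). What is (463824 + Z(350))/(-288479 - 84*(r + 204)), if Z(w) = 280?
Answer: -464104/305111 ≈ -1.5211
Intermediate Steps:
r = -6 (r = -6*(9 - 8) = -6*1 = -6)
(463824 + Z(350))/(-288479 - 84*(r + 204)) = (463824 + 280)/(-288479 - 84*(-6 + 204)) = 464104/(-288479 - 84*198) = 464104/(-288479 - 16632) = 464104/(-305111) = 464104*(-1/305111) = -464104/305111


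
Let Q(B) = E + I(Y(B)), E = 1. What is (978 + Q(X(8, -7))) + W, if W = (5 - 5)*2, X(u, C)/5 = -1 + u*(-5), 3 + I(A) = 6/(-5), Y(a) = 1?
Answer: 4874/5 ≈ 974.80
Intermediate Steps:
I(A) = -21/5 (I(A) = -3 + 6/(-5) = -3 + 6*(-⅕) = -3 - 6/5 = -21/5)
X(u, C) = -5 - 25*u (X(u, C) = 5*(-1 + u*(-5)) = 5*(-1 - 5*u) = -5 - 25*u)
Q(B) = -16/5 (Q(B) = 1 - 21/5 = -16/5)
W = 0 (W = 0*2 = 0)
(978 + Q(X(8, -7))) + W = (978 - 16/5) + 0 = 4874/5 + 0 = 4874/5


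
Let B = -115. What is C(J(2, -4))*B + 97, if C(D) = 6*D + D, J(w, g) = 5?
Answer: -3928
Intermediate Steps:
C(D) = 7*D
C(J(2, -4))*B + 97 = (7*5)*(-115) + 97 = 35*(-115) + 97 = -4025 + 97 = -3928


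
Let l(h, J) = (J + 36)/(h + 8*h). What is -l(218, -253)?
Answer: 217/1962 ≈ 0.11060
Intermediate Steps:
l(h, J) = (36 + J)/(9*h) (l(h, J) = (36 + J)/((9*h)) = (36 + J)*(1/(9*h)) = (36 + J)/(9*h))
-l(218, -253) = -(36 - 253)/(9*218) = -(-217)/(9*218) = -1*(-217/1962) = 217/1962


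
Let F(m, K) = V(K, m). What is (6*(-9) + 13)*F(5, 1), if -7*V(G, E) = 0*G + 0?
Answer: 0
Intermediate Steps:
V(G, E) = 0 (V(G, E) = -(0*G + 0)/7 = -(0 + 0)/7 = -⅐*0 = 0)
F(m, K) = 0
(6*(-9) + 13)*F(5, 1) = (6*(-9) + 13)*0 = (-54 + 13)*0 = -41*0 = 0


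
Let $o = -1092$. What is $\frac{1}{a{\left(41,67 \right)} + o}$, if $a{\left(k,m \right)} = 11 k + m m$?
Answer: $\frac{1}{3848} \approx 0.00025988$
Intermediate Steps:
$a{\left(k,m \right)} = m^{2} + 11 k$ ($a{\left(k,m \right)} = 11 k + m^{2} = m^{2} + 11 k$)
$\frac{1}{a{\left(41,67 \right)} + o} = \frac{1}{\left(67^{2} + 11 \cdot 41\right) - 1092} = \frac{1}{\left(4489 + 451\right) - 1092} = \frac{1}{4940 - 1092} = \frac{1}{3848}$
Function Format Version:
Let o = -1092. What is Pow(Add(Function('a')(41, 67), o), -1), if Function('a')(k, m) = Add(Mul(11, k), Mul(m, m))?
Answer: Rational(1, 3848) ≈ 0.00025988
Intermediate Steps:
Function('a')(k, m) = Add(Pow(m, 2), Mul(11, k)) (Function('a')(k, m) = Add(Mul(11, k), Pow(m, 2)) = Add(Pow(m, 2), Mul(11, k)))
Pow(Add(Function('a')(41, 67), o), -1) = Pow(Add(Add(Pow(67, 2), Mul(11, 41)), -1092), -1) = Pow(Add(Add(4489, 451), -1092), -1) = Pow(Add(4940, -1092), -1) = Pow(3848, -1) = Rational(1, 3848)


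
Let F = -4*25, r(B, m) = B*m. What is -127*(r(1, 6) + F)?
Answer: 11938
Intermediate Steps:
F = -100
-127*(r(1, 6) + F) = -127*(1*6 - 100) = -127*(6 - 100) = -127*(-94) = 11938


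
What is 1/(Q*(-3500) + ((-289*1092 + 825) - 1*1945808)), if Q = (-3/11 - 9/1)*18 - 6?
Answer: -11/18209281 ≈ -6.0409e-7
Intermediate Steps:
Q = -1902/11 (Q = (-3*1/11 - 9*1)*18 - 6 = (-3/11 - 9)*18 - 6 = -102/11*18 - 6 = -1836/11 - 6 = -1902/11 ≈ -172.91)
1/(Q*(-3500) + ((-289*1092 + 825) - 1*1945808)) = 1/(-1902/11*(-3500) + ((-289*1092 + 825) - 1*1945808)) = 1/(6657000/11 + ((-315588 + 825) - 1945808)) = 1/(6657000/11 + (-314763 - 1945808)) = 1/(6657000/11 - 2260571) = 1/(-18209281/11) = -11/18209281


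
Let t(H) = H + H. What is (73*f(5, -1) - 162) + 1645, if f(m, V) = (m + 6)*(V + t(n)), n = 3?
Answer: 5498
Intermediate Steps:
t(H) = 2*H
f(m, V) = (6 + V)*(6 + m) (f(m, V) = (m + 6)*(V + 2*3) = (6 + m)*(V + 6) = (6 + m)*(6 + V) = (6 + V)*(6 + m))
(73*f(5, -1) - 162) + 1645 = (73*(36 + 6*(-1) + 6*5 - 1*5) - 162) + 1645 = (73*(36 - 6 + 30 - 5) - 162) + 1645 = (73*55 - 162) + 1645 = (4015 - 162) + 1645 = 3853 + 1645 = 5498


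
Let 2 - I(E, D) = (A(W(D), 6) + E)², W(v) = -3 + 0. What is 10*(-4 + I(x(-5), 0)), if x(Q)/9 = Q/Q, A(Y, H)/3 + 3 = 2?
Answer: -380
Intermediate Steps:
W(v) = -3
A(Y, H) = -3 (A(Y, H) = -9 + 3*2 = -9 + 6 = -3)
x(Q) = 9 (x(Q) = 9*(Q/Q) = 9*1 = 9)
I(E, D) = 2 - (-3 + E)²
10*(-4 + I(x(-5), 0)) = 10*(-4 + (2 - (-3 + 9)²)) = 10*(-4 + (2 - 1*6²)) = 10*(-4 + (2 - 1*36)) = 10*(-4 + (2 - 36)) = 10*(-4 - 34) = 10*(-38) = -380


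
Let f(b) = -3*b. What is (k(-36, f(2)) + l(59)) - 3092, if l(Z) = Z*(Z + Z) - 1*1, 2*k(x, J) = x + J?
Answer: 3848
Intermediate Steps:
k(x, J) = J/2 + x/2 (k(x, J) = (x + J)/2 = (J + x)/2 = J/2 + x/2)
l(Z) = -1 + 2*Z**2 (l(Z) = Z*(2*Z) - 1 = 2*Z**2 - 1 = -1 + 2*Z**2)
(k(-36, f(2)) + l(59)) - 3092 = (((-3*2)/2 + (1/2)*(-36)) + (-1 + 2*59**2)) - 3092 = (((1/2)*(-6) - 18) + (-1 + 2*3481)) - 3092 = ((-3 - 18) + (-1 + 6962)) - 3092 = (-21 + 6961) - 3092 = 6940 - 3092 = 3848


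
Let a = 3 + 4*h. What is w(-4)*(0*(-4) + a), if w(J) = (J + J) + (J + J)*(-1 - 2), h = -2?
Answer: -80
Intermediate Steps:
w(J) = -4*J (w(J) = 2*J + (2*J)*(-3) = 2*J - 6*J = -4*J)
a = -5 (a = 3 + 4*(-2) = 3 - 8 = -5)
w(-4)*(0*(-4) + a) = (-4*(-4))*(0*(-4) - 5) = 16*(0 - 5) = 16*(-5) = -80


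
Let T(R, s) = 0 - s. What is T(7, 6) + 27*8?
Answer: 210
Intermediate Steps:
T(R, s) = -s
T(7, 6) + 27*8 = -1*6 + 27*8 = -6 + 216 = 210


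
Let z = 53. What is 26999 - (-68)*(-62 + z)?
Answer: 26387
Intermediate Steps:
26999 - (-68)*(-62 + z) = 26999 - (-68)*(-62 + 53) = 26999 - (-68)*(-9) = 26999 - 1*612 = 26999 - 612 = 26387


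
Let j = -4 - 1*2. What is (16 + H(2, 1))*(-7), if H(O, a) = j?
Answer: -70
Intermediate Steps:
j = -6 (j = -4 - 2 = -6)
H(O, a) = -6
(16 + H(2, 1))*(-7) = (16 - 6)*(-7) = 10*(-7) = -70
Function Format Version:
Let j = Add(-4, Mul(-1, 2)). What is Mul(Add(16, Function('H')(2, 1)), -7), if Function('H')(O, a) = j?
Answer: -70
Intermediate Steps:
j = -6 (j = Add(-4, -2) = -6)
Function('H')(O, a) = -6
Mul(Add(16, Function('H')(2, 1)), -7) = Mul(Add(16, -6), -7) = Mul(10, -7) = -70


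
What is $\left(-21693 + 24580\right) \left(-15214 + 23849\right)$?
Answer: $24929245$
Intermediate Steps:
$\left(-21693 + 24580\right) \left(-15214 + 23849\right) = 2887 \cdot 8635 = 24929245$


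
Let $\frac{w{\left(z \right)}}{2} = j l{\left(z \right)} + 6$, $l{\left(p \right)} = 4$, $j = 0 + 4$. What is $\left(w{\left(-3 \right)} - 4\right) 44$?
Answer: $1760$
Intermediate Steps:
$j = 4$
$w{\left(z \right)} = 44$ ($w{\left(z \right)} = 2 \left(4 \cdot 4 + 6\right) = 2 \left(16 + 6\right) = 2 \cdot 22 = 44$)
$\left(w{\left(-3 \right)} - 4\right) 44 = \left(44 - 4\right) 44 = 40 \cdot 44 = 1760$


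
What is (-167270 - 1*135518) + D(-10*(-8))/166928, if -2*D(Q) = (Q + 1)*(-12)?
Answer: -25271897389/83464 ≈ -3.0279e+5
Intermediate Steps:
D(Q) = 6 + 6*Q (D(Q) = -(Q + 1)*(-12)/2 = -(1 + Q)*(-12)/2 = -(-12 - 12*Q)/2 = 6 + 6*Q)
(-167270 - 1*135518) + D(-10*(-8))/166928 = (-167270 - 1*135518) + (6 + 6*(-10*(-8)))/166928 = (-167270 - 135518) + (6 + 6*80)*(1/166928) = -302788 + (6 + 480)*(1/166928) = -302788 + 486*(1/166928) = -302788 + 243/83464 = -25271897389/83464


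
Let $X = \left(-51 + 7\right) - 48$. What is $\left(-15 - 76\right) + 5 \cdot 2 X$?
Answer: $-1011$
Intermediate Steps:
$X = -92$ ($X = -44 - 48 = -92$)
$\left(-15 - 76\right) + 5 \cdot 2 X = \left(-15 - 76\right) + 5 \cdot 2 \left(-92\right) = -91 + 10 \left(-92\right) = -91 - 920 = -1011$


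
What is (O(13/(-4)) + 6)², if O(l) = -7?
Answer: 1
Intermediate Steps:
(O(13/(-4)) + 6)² = (-7 + 6)² = (-1)² = 1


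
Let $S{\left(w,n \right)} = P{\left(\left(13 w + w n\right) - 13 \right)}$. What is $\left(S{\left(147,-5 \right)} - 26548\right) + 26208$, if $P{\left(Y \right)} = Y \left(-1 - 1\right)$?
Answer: $-2666$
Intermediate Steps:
$P{\left(Y \right)} = - 2 Y$ ($P{\left(Y \right)} = Y \left(-2\right) = - 2 Y$)
$S{\left(w,n \right)} = 26 - 26 w - 2 n w$ ($S{\left(w,n \right)} = - 2 \left(\left(13 w + w n\right) - 13\right) = - 2 \left(\left(13 w + n w\right) - 13\right) = - 2 \left(-13 + 13 w + n w\right) = 26 - 26 w - 2 n w$)
$\left(S{\left(147,-5 \right)} - 26548\right) + 26208 = \left(\left(26 - 3822 - \left(-10\right) 147\right) - 26548\right) + 26208 = \left(\left(26 - 3822 + 1470\right) - 26548\right) + 26208 = \left(-2326 - 26548\right) + 26208 = -28874 + 26208 = -2666$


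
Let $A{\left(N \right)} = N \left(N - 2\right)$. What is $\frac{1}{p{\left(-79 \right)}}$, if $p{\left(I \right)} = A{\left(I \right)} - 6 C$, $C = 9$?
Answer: $\frac{1}{6345} \approx 0.0001576$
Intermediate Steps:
$A{\left(N \right)} = N \left(-2 + N\right)$
$p{\left(I \right)} = -54 + I \left(-2 + I\right)$ ($p{\left(I \right)} = I \left(-2 + I\right) - 54 = -54 + I \left(-2 + I\right)$)
$\frac{1}{p{\left(-79 \right)}} = \frac{1}{-54 - 79 \left(-2 - 79\right)} = \frac{1}{-54 - -6399} = \frac{1}{-54 + 6399} = \frac{1}{6345}$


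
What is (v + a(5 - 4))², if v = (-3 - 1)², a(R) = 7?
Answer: 529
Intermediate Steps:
v = 16 (v = (-4)² = 16)
(v + a(5 - 4))² = (16 + 7)² = 23² = 529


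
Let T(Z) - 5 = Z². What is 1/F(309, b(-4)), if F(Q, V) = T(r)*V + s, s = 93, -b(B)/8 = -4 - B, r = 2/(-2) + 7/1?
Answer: 1/93 ≈ 0.010753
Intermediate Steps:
r = 6 (r = 2*(-½) + 7*1 = -1 + 7 = 6)
b(B) = 32 + 8*B (b(B) = -8*(-4 - B) = 32 + 8*B)
T(Z) = 5 + Z²
F(Q, V) = 93 + 41*V (F(Q, V) = (5 + 6²)*V + 93 = (5 + 36)*V + 93 = 41*V + 93 = 93 + 41*V)
1/F(309, b(-4)) = 1/(93 + 41*(32 + 8*(-4))) = 1/(93 + 41*(32 - 32)) = 1/(93 + 41*0) = 1/(93 + 0) = 1/93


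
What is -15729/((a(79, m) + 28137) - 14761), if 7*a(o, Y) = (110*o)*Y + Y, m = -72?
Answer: 110103/532120 ≈ 0.20691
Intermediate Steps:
a(o, Y) = Y/7 + 110*Y*o/7 (a(o, Y) = ((110*o)*Y + Y)/7 = (110*Y*o + Y)/7 = (Y + 110*Y*o)/7 = Y/7 + 110*Y*o/7)
-15729/((a(79, m) + 28137) - 14761) = -15729/(((⅐)*(-72)*(1 + 110*79) + 28137) - 14761) = -15729/(((⅐)*(-72)*(1 + 8690) + 28137) - 14761) = -15729/(((⅐)*(-72)*8691 + 28137) - 14761) = -15729/((-625752/7 + 28137) - 14761) = -15729/(-428793/7 - 14761) = -15729/(-532120/7) = -15729*(-7/532120) = 110103/532120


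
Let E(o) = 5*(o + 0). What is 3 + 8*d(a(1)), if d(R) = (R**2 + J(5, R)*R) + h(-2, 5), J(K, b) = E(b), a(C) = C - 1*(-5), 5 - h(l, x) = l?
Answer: 1787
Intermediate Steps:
h(l, x) = 5 - l
a(C) = 5 + C (a(C) = C + 5 = 5 + C)
E(o) = 5*o
J(K, b) = 5*b
d(R) = 7 + 6*R**2 (d(R) = (R**2 + (5*R)*R) + (5 - 1*(-2)) = (R**2 + 5*R**2) + (5 + 2) = 6*R**2 + 7 = 7 + 6*R**2)
3 + 8*d(a(1)) = 3 + 8*(7 + 6*(5 + 1)**2) = 3 + 8*(7 + 6*6**2) = 3 + 8*(7 + 6*36) = 3 + 8*(7 + 216) = 3 + 8*223 = 3 + 1784 = 1787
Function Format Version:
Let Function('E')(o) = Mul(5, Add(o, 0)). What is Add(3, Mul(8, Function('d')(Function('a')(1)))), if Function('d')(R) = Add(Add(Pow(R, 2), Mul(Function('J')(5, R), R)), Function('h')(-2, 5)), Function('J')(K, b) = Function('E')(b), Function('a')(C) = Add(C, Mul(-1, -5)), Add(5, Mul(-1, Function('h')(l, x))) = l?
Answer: 1787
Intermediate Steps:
Function('h')(l, x) = Add(5, Mul(-1, l))
Function('a')(C) = Add(5, C) (Function('a')(C) = Add(C, 5) = Add(5, C))
Function('E')(o) = Mul(5, o)
Function('J')(K, b) = Mul(5, b)
Function('d')(R) = Add(7, Mul(6, Pow(R, 2))) (Function('d')(R) = Add(Add(Pow(R, 2), Mul(Mul(5, R), R)), Add(5, Mul(-1, -2))) = Add(Add(Pow(R, 2), Mul(5, Pow(R, 2))), Add(5, 2)) = Add(Mul(6, Pow(R, 2)), 7) = Add(7, Mul(6, Pow(R, 2))))
Add(3, Mul(8, Function('d')(Function('a')(1)))) = Add(3, Mul(8, Add(7, Mul(6, Pow(Add(5, 1), 2))))) = Add(3, Mul(8, Add(7, Mul(6, Pow(6, 2))))) = Add(3, Mul(8, Add(7, Mul(6, 36)))) = Add(3, Mul(8, Add(7, 216))) = Add(3, Mul(8, 223)) = Add(3, 1784) = 1787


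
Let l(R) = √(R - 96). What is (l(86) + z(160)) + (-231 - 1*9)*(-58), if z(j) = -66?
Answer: 13854 + I*√10 ≈ 13854.0 + 3.1623*I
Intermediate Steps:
l(R) = √(-96 + R)
(l(86) + z(160)) + (-231 - 1*9)*(-58) = (√(-96 + 86) - 66) + (-231 - 1*9)*(-58) = (√(-10) - 66) + (-231 - 9)*(-58) = (I*√10 - 66) - 240*(-58) = (-66 + I*√10) + 13920 = 13854 + I*√10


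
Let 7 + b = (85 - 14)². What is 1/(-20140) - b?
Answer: -101384761/20140 ≈ -5034.0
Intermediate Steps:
b = 5034 (b = -7 + (85 - 14)² = -7 + 71² = -7 + 5041 = 5034)
1/(-20140) - b = 1/(-20140) - 1*5034 = -1/20140 - 5034 = -101384761/20140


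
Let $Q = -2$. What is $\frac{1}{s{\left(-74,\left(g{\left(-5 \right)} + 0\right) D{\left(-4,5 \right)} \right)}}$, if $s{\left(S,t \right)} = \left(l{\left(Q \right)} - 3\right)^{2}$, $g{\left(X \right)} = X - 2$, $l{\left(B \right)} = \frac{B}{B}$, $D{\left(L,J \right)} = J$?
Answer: $\frac{1}{4} \approx 0.25$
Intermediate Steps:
$l{\left(B \right)} = 1$
$g{\left(X \right)} = -2 + X$
$s{\left(S,t \right)} = 4$ ($s{\left(S,t \right)} = \left(1 - 3\right)^{2} = \left(-2\right)^{2} = 4$)
$\frac{1}{s{\left(-74,\left(g{\left(-5 \right)} + 0\right) D{\left(-4,5 \right)} \right)}} = \frac{1}{4}$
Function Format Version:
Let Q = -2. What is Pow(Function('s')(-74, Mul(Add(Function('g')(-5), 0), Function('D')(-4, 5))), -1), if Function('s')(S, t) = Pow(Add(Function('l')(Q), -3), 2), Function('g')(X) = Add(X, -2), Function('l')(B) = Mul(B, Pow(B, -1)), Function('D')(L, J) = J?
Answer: Rational(1, 4) ≈ 0.25000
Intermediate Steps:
Function('l')(B) = 1
Function('g')(X) = Add(-2, X)
Function('s')(S, t) = 4 (Function('s')(S, t) = Pow(Add(1, -3), 2) = Pow(-2, 2) = 4)
Pow(Function('s')(-74, Mul(Add(Function('g')(-5), 0), Function('D')(-4, 5))), -1) = Pow(4, -1) = Rational(1, 4)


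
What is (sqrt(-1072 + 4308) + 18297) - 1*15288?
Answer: 3009 + 2*sqrt(809) ≈ 3065.9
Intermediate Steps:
(sqrt(-1072 + 4308) + 18297) - 1*15288 = (sqrt(3236) + 18297) - 15288 = (2*sqrt(809) + 18297) - 15288 = (18297 + 2*sqrt(809)) - 15288 = 3009 + 2*sqrt(809)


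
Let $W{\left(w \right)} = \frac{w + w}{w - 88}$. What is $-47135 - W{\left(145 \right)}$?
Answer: $- \frac{2686985}{57} \approx -47140.0$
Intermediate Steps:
$W{\left(w \right)} = \frac{2 w}{-88 + w}$
$-47135 - W{\left(145 \right)} = -47135 - 2 \cdot 145 \frac{1}{-88 + 145} = -47135 - 2 \cdot 145 \cdot \frac{1}{57} = -47135 - \frac{290}{57} = - \frac{2686985}{57}$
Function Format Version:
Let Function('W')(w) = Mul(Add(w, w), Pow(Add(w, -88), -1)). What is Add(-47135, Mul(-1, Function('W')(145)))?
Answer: Rational(-2686985, 57) ≈ -47140.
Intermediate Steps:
Function('W')(w) = Mul(2, w, Pow(Add(-88, w), -1)) (Function('W')(w) = Mul(Mul(2, w), Pow(Add(-88, w), -1)) = Mul(2, w, Pow(Add(-88, w), -1)))
Add(-47135, Mul(-1, Function('W')(145))) = Add(-47135, Mul(-1, Mul(2, 145, Pow(Add(-88, 145), -1)))) = Add(-47135, Mul(-1, Mul(2, 145, Pow(57, -1)))) = Add(-47135, Mul(-1, Mul(2, 145, Rational(1, 57)))) = Add(-47135, Mul(-1, Rational(290, 57))) = Add(-47135, Rational(-290, 57)) = Rational(-2686985, 57)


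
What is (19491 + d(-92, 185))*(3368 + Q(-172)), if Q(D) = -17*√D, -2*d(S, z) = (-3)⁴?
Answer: 65509284 - 661317*I*√43 ≈ 6.5509e+7 - 4.3365e+6*I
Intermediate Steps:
d(S, z) = -81/2 (d(S, z) = -½*(-3)⁴ = -½*81 = -81/2)
(19491 + d(-92, 185))*(3368 + Q(-172)) = (19491 - 81/2)*(3368 - 34*I*√43) = 38901*(3368 - 34*I*√43)/2 = 65509284 - 661317*I*√43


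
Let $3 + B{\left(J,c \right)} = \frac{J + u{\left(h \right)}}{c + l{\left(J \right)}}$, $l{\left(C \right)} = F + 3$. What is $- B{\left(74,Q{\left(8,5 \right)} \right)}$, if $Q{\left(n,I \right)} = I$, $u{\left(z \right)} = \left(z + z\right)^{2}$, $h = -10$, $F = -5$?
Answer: $-155$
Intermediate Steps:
$l{\left(C \right)} = -2$ ($l{\left(C \right)} = -5 + 3 = -2$)
$u{\left(z \right)} = 4 z^{2}$ ($u{\left(z \right)} = \left(2 z\right)^{2} = 4 z^{2}$)
$B{\left(J,c \right)} = -3 + \frac{400 + J}{-2 + c}$ ($B{\left(J,c \right)} = -3 + \frac{J + 4 \left(-10\right)^{2}}{c - 2} = -3 + \frac{J + 4 \cdot 100}{-2 + c} = -3 + \frac{J + 400}{-2 + c} = -3 + \frac{400 + J}{-2 + c}$)
$- B{\left(74,Q{\left(8,5 \right)} \right)} = - \frac{406 + 74 - 15}{-2 + 5} = - \frac{406 + 74 - 15}{3} = - \frac{465}{3} = \left(-1\right) 155 = -155$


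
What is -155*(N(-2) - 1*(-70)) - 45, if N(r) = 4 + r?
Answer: -11205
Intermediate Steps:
-155*(N(-2) - 1*(-70)) - 45 = -155*((4 - 2) - 1*(-70)) - 45 = -155*(2 + 70) - 45 = -155*72 - 45 = -11160 - 45 = -11205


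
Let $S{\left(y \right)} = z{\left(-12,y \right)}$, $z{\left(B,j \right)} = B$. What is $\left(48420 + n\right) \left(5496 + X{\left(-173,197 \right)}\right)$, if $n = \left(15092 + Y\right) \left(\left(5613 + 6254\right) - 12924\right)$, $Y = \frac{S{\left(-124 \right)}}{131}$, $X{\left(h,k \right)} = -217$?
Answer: $- \frac{10998206624540}{131} \approx -8.3956 \cdot 10^{10}$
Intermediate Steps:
$S{\left(y \right)} = -12$
$Y = - \frac{12}{131} \approx -0.091603$
$n = - \frac{2089731280}{131}$ ($n = \left(15092 - \frac{12}{131}\right) \left(\left(5613 + 6254\right) - 12924\right) = \frac{1977040 \left(11867 - 12924\right)}{131} = \frac{1977040}{131} \left(-1057\right) = - \frac{2089731280}{131} \approx -1.5952 \cdot 10^{7}$)
$\left(48420 + n\right) \left(5496 + X{\left(-173,197 \right)}\right) = \left(48420 - \frac{2089731280}{131}\right) \left(5496 - 217\right) = \left(- \frac{2083388260}{131}\right) 5279 = - \frac{10998206624540}{131}$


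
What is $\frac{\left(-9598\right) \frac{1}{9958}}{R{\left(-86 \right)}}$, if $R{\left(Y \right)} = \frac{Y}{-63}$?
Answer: $- \frac{302337}{428194} \approx -0.70607$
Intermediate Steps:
$R{\left(Y \right)} = - \frac{Y}{63}$ ($R{\left(Y \right)} = Y \left(- \frac{1}{63}\right) = - \frac{Y}{63}$)
$\frac{\left(-9598\right) \frac{1}{9958}}{R{\left(-86 \right)}} = \frac{\left(-9598\right) \frac{1}{9958}}{\left(- \frac{1}{63}\right) \left(-86\right)} = \frac{\left(-9598\right) \frac{1}{9958}}{\frac{86}{63}} = \left(- \frac{4799}{4979}\right) \frac{63}{86} = - \frac{302337}{428194}$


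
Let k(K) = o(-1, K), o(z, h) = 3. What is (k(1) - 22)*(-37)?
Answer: 703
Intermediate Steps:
k(K) = 3
(k(1) - 22)*(-37) = (3 - 22)*(-37) = -19*(-37) = 703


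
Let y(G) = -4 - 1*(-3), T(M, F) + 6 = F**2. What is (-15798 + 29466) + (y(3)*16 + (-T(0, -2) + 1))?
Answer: 13655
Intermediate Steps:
T(M, F) = -6 + F**2
y(G) = -1 (y(G) = -4 + 3 = -1)
(-15798 + 29466) + (y(3)*16 + (-T(0, -2) + 1)) = (-15798 + 29466) + (-1*16 + (-(-6 + (-2)**2) + 1)) = 13668 + (-16 + (-(-6 + 4) + 1)) = 13668 + (-16 + (-1*(-2) + 1)) = 13668 + (-16 + (2 + 1)) = 13668 + (-16 + 3) = 13668 - 13 = 13655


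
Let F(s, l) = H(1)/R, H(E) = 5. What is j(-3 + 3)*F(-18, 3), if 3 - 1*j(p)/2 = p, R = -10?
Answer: -3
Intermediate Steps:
j(p) = 6 - 2*p
F(s, l) = -½ (F(s, l) = 5/(-10) = 5*(-⅒) = -½)
j(-3 + 3)*F(-18, 3) = (6 - 2*(-3 + 3))*(-½) = (6 - 2*0)*(-½) = (6 + 0)*(-½) = 6*(-½) = -3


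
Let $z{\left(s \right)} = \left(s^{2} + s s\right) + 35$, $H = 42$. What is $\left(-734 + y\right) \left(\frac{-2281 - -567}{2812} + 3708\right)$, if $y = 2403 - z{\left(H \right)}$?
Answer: $- \frac{4936323677}{703} \approx -7.0218 \cdot 10^{6}$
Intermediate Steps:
$z{\left(s \right)} = 35 + 2 s^{2}$ ($z{\left(s \right)} = \left(s^{2} + s^{2}\right) + 35 = 2 s^{2} + 35 = 35 + 2 s^{2}$)
$y = -1160$ ($y = 2403 - \left(35 + 2 \cdot 42^{2}\right) = 2403 - \left(35 + 2 \cdot 1764\right) = 2403 - \left(35 + 3528\right) = 2403 - 3563 = -1160$)
$\left(-734 + y\right) \left(\frac{-2281 - -567}{2812} + 3708\right) = \left(-734 - 1160\right) \left(\frac{-2281 - -567}{2812} + 3708\right) = - 1894 \left(\left(-2281 + 567\right) \frac{1}{2812} + 3708\right) = - 1894 \left(\left(-1714\right) \frac{1}{2812} + 3708\right) = - 1894 \left(- \frac{857}{1406} + 3708\right) = \left(-1894\right) \frac{5212591}{1406} = - \frac{4936323677}{703}$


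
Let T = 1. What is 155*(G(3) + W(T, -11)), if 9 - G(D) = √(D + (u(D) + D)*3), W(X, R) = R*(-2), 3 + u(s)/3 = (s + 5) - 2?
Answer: 4805 - 155*√39 ≈ 3837.0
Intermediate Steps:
u(s) = 3*s (u(s) = -9 + 3*((s + 5) - 2) = -9 + 3*((5 + s) - 2) = -9 + 3*(3 + s) = -9 + (9 + 3*s) = 3*s)
W(X, R) = -2*R
G(D) = 9 - √13*√D (G(D) = 9 - √(D + (3*D + D)*3) = 9 - √(D + (4*D)*3) = 9 - √(D + 12*D) = 9 - √(13*D) = 9 - √13*√D)
155*(G(3) + W(T, -11)) = 155*((9 - √13*√3) - 2*(-11)) = 155*((9 - √39) + 22) = 155*(31 - √39) = 4805 - 155*√39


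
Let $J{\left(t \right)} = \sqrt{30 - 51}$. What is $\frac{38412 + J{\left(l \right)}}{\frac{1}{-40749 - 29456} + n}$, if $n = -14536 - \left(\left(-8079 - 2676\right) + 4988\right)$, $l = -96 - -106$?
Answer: $- \frac{1348357230}{307813823} - \frac{70205 i \sqrt{21}}{615627646} \approx -4.3804 - 0.00052259 i$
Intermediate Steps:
$l = 10$ ($l = -96 + 106 = 10$)
$J{\left(t \right)} = i \sqrt{21}$ ($J{\left(t \right)} = \sqrt{-21} = i \sqrt{21}$)
$n = -8769$ ($n = -14536 - \left(-10755 + 4988\right) = -14536 - -5767 = -14536 + 5767 = -8769$)
$\frac{38412 + J{\left(l \right)}}{\frac{1}{-40749 - 29456} + n} = \frac{38412 + i \sqrt{21}}{\frac{1}{-40749 - 29456} - 8769} = \frac{38412 + i \sqrt{21}}{\frac{1}{-70205} - 8769} = \frac{38412 + i \sqrt{21}}{- \frac{1}{70205} - 8769} = \frac{38412 + i \sqrt{21}}{- \frac{615627646}{70205}} = \left(38412 + i \sqrt{21}\right) \left(- \frac{70205}{615627646}\right) = - \frac{1348357230}{307813823} - \frac{70205 i \sqrt{21}}{615627646}$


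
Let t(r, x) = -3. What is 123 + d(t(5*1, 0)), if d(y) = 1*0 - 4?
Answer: 119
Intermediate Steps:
d(y) = -4 (d(y) = 0 - 4 = -4)
123 + d(t(5*1, 0)) = 123 - 4 = 119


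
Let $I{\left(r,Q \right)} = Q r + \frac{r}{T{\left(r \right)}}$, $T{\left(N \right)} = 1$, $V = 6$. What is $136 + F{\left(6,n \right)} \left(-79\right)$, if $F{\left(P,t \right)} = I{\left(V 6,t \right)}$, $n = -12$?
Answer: $31420$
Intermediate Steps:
$I{\left(r,Q \right)} = r + Q r$ ($I{\left(r,Q \right)} = Q r + \frac{r}{1} = Q r + r 1 = Q r + r = r + Q r$)
$F{\left(P,t \right)} = 36 + 36 t$ ($F{\left(P,t \right)} = 6 \cdot 6 \left(1 + t\right) = 36 \left(1 + t\right) = 36 + 36 t$)
$136 + F{\left(6,n \right)} \left(-79\right) = 136 + \left(36 + 36 \left(-12\right)\right) \left(-79\right) = 136 + \left(36 - 432\right) \left(-79\right) = 136 - -31284 = 136 + 31284 = 31420$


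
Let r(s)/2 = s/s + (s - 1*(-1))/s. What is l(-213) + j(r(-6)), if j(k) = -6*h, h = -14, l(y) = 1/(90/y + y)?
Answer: 1272781/15153 ≈ 83.995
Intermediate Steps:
l(y) = 1/(y + 90/y)
r(s) = 2 + 2*(1 + s)/s (r(s) = 2*(s/s + (s - 1*(-1))/s) = 2*(1 + (s + 1)/s) = 2*(1 + (1 + s)/s) = 2 + 2*(1 + s)/s)
j(k) = 84 (j(k) = -6*(-14) = 84)
l(-213) + j(r(-6)) = -213/(90 + (-213)²) + 84 = -213/(90 + 45369) + 84 = -213/45459 + 84 = -213*1/45459 + 84 = -71/15153 + 84 = 1272781/15153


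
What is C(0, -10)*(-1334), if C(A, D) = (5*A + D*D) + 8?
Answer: -144072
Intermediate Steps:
C(A, D) = 8 + D² + 5*A (C(A, D) = (5*A + D²) + 8 = (D² + 5*A) + 8 = 8 + D² + 5*A)
C(0, -10)*(-1334) = (8 + (-10)² + 5*0)*(-1334) = (8 + 100 + 0)*(-1334) = 108*(-1334) = -144072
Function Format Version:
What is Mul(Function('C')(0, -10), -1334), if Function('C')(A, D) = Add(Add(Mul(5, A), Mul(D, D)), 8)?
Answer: -144072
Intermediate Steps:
Function('C')(A, D) = Add(8, Pow(D, 2), Mul(5, A)) (Function('C')(A, D) = Add(Add(Mul(5, A), Pow(D, 2)), 8) = Add(Add(Pow(D, 2), Mul(5, A)), 8) = Add(8, Pow(D, 2), Mul(5, A)))
Mul(Function('C')(0, -10), -1334) = Mul(Add(8, Pow(-10, 2), Mul(5, 0)), -1334) = Mul(Add(8, 100, 0), -1334) = Mul(108, -1334) = -144072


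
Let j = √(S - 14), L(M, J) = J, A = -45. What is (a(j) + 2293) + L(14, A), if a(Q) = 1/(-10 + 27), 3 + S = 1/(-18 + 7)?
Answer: 38217/17 ≈ 2248.1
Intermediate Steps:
S = -34/11 (S = -3 + 1/(-18 + 7) = -3 + 1/(-11) = -3 - 1/11 = -34/11 ≈ -3.0909)
j = 2*I*√517/11 (j = √(-34/11 - 14) = √(-188/11) = 2*I*√517/11 ≈ 4.1341*I)
a(Q) = 1/17
(a(j) + 2293) + L(14, A) = (1/17 + 2293) - 45 = 38982/17 - 45 = 38217/17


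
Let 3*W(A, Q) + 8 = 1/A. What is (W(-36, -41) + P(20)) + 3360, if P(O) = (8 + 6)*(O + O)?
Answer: 423071/108 ≈ 3917.3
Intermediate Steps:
W(A, Q) = -8/3 + 1/(3*A)
P(O) = 28*O (P(O) = 14*(2*O) = 28*O)
(W(-36, -41) + P(20)) + 3360 = ((1/3)*(1 - 8*(-36))/(-36) + 28*20) + 3360 = ((1/3)*(-1/36)*(1 + 288) + 560) + 3360 = ((1/3)*(-1/36)*289 + 560) + 3360 = (-289/108 + 560) + 3360 = 60191/108 + 3360 = 423071/108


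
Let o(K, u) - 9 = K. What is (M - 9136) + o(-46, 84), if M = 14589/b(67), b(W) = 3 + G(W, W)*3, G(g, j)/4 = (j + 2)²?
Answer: -174694922/19045 ≈ -9172.8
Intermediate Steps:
o(K, u) = 9 + K
G(g, j) = 4*(2 + j)² (G(g, j) = 4*(j + 2)² = 4*(2 + j)²)
b(W) = 3 + 12*(2 + W)² (b(W) = 3 + (4*(2 + W)²)*3 = 3 + 12*(2 + W)²)
M = 4863/19045 (M = 14589/(3 + 12*(2 + 67)²) = 14589/(3 + 12*69²) = 14589/(3 + 12*4761) = 14589/(3 + 57132) = 14589/57135 = 14589*(1/57135) = 4863/19045 ≈ 0.25534)
(M - 9136) + o(-46, 84) = (4863/19045 - 9136) + (9 - 46) = -173990257/19045 - 37 = -174694922/19045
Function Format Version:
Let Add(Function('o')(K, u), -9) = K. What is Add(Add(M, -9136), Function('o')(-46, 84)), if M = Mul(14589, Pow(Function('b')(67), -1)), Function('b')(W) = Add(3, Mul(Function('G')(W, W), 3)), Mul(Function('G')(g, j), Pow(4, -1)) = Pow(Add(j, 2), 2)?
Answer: Rational(-174694922, 19045) ≈ -9172.8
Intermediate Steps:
Function('o')(K, u) = Add(9, K)
Function('G')(g, j) = Mul(4, Pow(Add(2, j), 2)) (Function('G')(g, j) = Mul(4, Pow(Add(j, 2), 2)) = Mul(4, Pow(Add(2, j), 2)))
Function('b')(W) = Add(3, Mul(12, Pow(Add(2, W), 2))) (Function('b')(W) = Add(3, Mul(Mul(4, Pow(Add(2, W), 2)), 3)) = Add(3, Mul(12, Pow(Add(2, W), 2))))
M = Rational(4863, 19045) (M = Mul(14589, Pow(Add(3, Mul(12, Pow(Add(2, 67), 2))), -1)) = Mul(14589, Pow(Add(3, Mul(12, Pow(69, 2))), -1)) = Mul(14589, Pow(Add(3, Mul(12, 4761)), -1)) = Mul(14589, Pow(Add(3, 57132), -1)) = Mul(14589, Pow(57135, -1)) = Mul(14589, Rational(1, 57135)) = Rational(4863, 19045) ≈ 0.25534)
Add(Add(M, -9136), Function('o')(-46, 84)) = Add(Add(Rational(4863, 19045), -9136), Add(9, -46)) = Add(Rational(-173990257, 19045), -37) = Rational(-174694922, 19045)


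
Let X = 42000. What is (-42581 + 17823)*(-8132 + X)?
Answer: -838503944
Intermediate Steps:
(-42581 + 17823)*(-8132 + X) = (-42581 + 17823)*(-8132 + 42000) = -24758*33868 = -838503944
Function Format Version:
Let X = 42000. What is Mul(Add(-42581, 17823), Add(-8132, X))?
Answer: -838503944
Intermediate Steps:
Mul(Add(-42581, 17823), Add(-8132, X)) = Mul(Add(-42581, 17823), Add(-8132, 42000)) = Mul(-24758, 33868) = -838503944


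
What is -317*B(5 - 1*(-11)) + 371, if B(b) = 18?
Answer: -5335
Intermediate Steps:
-317*B(5 - 1*(-11)) + 371 = -317*18 + 371 = -5706 + 371 = -5335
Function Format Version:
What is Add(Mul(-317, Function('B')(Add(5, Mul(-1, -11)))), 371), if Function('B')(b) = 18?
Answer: -5335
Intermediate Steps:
Add(Mul(-317, Function('B')(Add(5, Mul(-1, -11)))), 371) = Add(Mul(-317, 18), 371) = Add(-5706, 371) = -5335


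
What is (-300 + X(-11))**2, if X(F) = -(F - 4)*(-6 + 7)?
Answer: 81225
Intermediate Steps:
X(F) = 4 - F (X(F) = -(-4 + F) = 4 - F)
(-300 + X(-11))**2 = (-300 + (4 - 1*(-11)))**2 = (-300 + (4 + 11))**2 = (-300 + 15)**2 = (-285)**2 = 81225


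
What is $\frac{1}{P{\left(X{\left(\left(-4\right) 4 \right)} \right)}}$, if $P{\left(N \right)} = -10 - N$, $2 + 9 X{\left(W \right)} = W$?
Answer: $- \frac{1}{8} \approx -0.125$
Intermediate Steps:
$X{\left(W \right)} = - \frac{2}{9} + \frac{W}{9}$
$\frac{1}{P{\left(X{\left(\left(-4\right) 4 \right)} \right)}} = \frac{1}{-10 - \left(- \frac{2}{9} + \frac{\left(-4\right) 4}{9}\right)} = \frac{1}{-10 - \left(- \frac{2}{9} + \frac{1}{9} \left(-16\right)\right)} = \frac{1}{-10 - \left(- \frac{2}{9} - \frac{16}{9}\right)} = \frac{1}{-10 - -2} = \frac{1}{-10 + 2} = \frac{1}{-8} = - \frac{1}{8}$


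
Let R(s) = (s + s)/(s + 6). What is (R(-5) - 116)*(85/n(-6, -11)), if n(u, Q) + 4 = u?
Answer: 1071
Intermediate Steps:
n(u, Q) = -4 + u
R(s) = 2*s/(6 + s) (R(s) = (2*s)/(6 + s) = 2*s/(6 + s))
(R(-5) - 116)*(85/n(-6, -11)) = (2*(-5)/(6 - 5) - 116)*(85/(-4 - 6)) = (2*(-5)/1 - 116)*(85/(-10)) = (2*(-5)*1 - 116)*(85*(-⅒)) = (-10 - 116)*(-17/2) = -126*(-17/2) = 1071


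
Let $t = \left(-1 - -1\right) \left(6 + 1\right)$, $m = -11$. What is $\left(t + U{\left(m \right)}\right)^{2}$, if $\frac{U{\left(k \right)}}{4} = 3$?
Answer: $144$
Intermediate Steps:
$U{\left(k \right)} = 12$ ($U{\left(k \right)} = 4 \cdot 3 = 12$)
$t = 0$ ($t = \left(-1 + 1\right) 7 = 0 \cdot 7 = 0$)
$\left(t + U{\left(m \right)}\right)^{2} = \left(0 + 12\right)^{2} = 12^{2} = 144$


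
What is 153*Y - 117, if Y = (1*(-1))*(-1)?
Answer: 36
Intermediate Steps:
Y = 1 (Y = -1*(-1) = 1)
153*Y - 117 = 153*1 - 117 = 153 - 117 = 36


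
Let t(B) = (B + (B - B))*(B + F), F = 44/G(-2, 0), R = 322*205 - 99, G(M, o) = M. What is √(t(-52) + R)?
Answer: 3*√7751 ≈ 264.12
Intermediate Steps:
R = 65911 (R = 66010 - 99 = 65911)
F = -22 (F = 44/(-2) = 44*(-½) = -22)
t(B) = B*(-22 + B) (t(B) = (B + (B - B))*(B - 22) = (B + 0)*(-22 + B) = B*(-22 + B))
√(t(-52) + R) = √(-52*(-22 - 52) + 65911) = √(-52*(-74) + 65911) = √(3848 + 65911) = √69759 = 3*√7751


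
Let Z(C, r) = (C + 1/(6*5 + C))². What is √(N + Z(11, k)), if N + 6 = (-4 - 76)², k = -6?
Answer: √10952618/41 ≈ 80.719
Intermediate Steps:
Z(C, r) = (C + 1/(30 + C))²
N = 6394 (N = -6 + (-4 - 76)² = -6 + (-80)² = -6 + 6400 = 6394)
√(N + Z(11, k)) = √(6394 + (1 + 11² + 30*11)²/(30 + 11)²) = √(6394 + (1 + 121 + 330)²/41²) = √(6394 + (1/1681)*452²) = √(6394 + (1/1681)*204304) = √(6394 + 204304/1681) = √(10952618/1681) = √10952618/41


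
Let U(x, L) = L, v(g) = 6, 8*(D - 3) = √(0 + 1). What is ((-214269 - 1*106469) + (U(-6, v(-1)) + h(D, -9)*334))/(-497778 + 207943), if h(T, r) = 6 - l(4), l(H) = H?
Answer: 320064/289835 ≈ 1.1043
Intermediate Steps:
D = 25/8 (D = 3 + √(0 + 1)/8 = 3 + √1/8 = 3 + (⅛)*1 = 3 + ⅛ = 25/8 ≈ 3.1250)
h(T, r) = 2 (h(T, r) = 6 - 1*4 = 6 - 4 = 2)
((-214269 - 1*106469) + (U(-6, v(-1)) + h(D, -9)*334))/(-497778 + 207943) = ((-214269 - 1*106469) + (6 + 2*334))/(-497778 + 207943) = ((-214269 - 106469) + (6 + 668))/(-289835) = (-320738 + 674)*(-1/289835) = -320064*(-1/289835) = 320064/289835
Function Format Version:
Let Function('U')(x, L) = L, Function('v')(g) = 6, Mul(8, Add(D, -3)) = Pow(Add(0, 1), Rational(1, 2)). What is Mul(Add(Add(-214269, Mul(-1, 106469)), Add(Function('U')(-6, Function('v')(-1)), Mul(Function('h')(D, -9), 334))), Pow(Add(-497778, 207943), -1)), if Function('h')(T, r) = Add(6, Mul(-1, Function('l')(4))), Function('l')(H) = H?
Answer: Rational(320064, 289835) ≈ 1.1043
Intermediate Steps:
D = Rational(25, 8) (D = Add(3, Mul(Rational(1, 8), Pow(Add(0, 1), Rational(1, 2)))) = Add(3, Mul(Rational(1, 8), Pow(1, Rational(1, 2)))) = Add(3, Mul(Rational(1, 8), 1)) = Add(3, Rational(1, 8)) = Rational(25, 8) ≈ 3.1250)
Function('h')(T, r) = 2 (Function('h')(T, r) = Add(6, Mul(-1, 4)) = Add(6, -4) = 2)
Mul(Add(Add(-214269, Mul(-1, 106469)), Add(Function('U')(-6, Function('v')(-1)), Mul(Function('h')(D, -9), 334))), Pow(Add(-497778, 207943), -1)) = Mul(Add(Add(-214269, Mul(-1, 106469)), Add(6, Mul(2, 334))), Pow(Add(-497778, 207943), -1)) = Mul(Add(Add(-214269, -106469), Add(6, 668)), Pow(-289835, -1)) = Mul(Add(-320738, 674), Rational(-1, 289835)) = Mul(-320064, Rational(-1, 289835)) = Rational(320064, 289835)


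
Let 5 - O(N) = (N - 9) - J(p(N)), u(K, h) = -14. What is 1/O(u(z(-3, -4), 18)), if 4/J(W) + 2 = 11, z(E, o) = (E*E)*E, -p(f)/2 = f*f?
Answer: 9/256 ≈ 0.035156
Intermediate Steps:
p(f) = -2*f**2 (p(f) = -2*f*f = -2*f**2)
z(E, o) = E**3 (z(E, o) = E**2*E = E**3)
J(W) = 4/9 (J(W) = 4/(-2 + 11) = 4/9)
O(N) = 130/9 - N (O(N) = 5 - ((N - 9) - 1*4/9) = 5 - ((-9 + N) - 4/9) = 5 - (-85/9 + N) = 5 + (85/9 - N) = 130/9 - N)
1/O(u(z(-3, -4), 18)) = 1/(130/9 - 1*(-14)) = 1/(130/9 + 14) = 1/(256/9) = 9/256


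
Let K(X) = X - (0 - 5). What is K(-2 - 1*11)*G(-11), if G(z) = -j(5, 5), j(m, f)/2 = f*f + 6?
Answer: 496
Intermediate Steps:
j(m, f) = 12 + 2*f² (j(m, f) = 2*(f*f + 6) = 2*(f² + 6) = 2*(6 + f²) = 12 + 2*f²)
K(X) = 5 + X (K(X) = X - 1*(-5) = X + 5 = 5 + X)
G(z) = -62 (G(z) = -(12 + 2*5²) = -(12 + 2*25) = -(12 + 50) = -1*62 = -62)
K(-2 - 1*11)*G(-11) = (5 + (-2 - 1*11))*(-62) = (5 + (-2 - 11))*(-62) = (5 - 13)*(-62) = -8*(-62) = 496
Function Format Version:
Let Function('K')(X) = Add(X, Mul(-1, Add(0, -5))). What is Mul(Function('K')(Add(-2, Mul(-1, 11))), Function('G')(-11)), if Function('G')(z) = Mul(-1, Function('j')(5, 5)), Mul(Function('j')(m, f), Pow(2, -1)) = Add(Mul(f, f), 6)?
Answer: 496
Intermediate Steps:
Function('j')(m, f) = Add(12, Mul(2, Pow(f, 2))) (Function('j')(m, f) = Mul(2, Add(Mul(f, f), 6)) = Mul(2, Add(Pow(f, 2), 6)) = Mul(2, Add(6, Pow(f, 2))) = Add(12, Mul(2, Pow(f, 2))))
Function('K')(X) = Add(5, X) (Function('K')(X) = Add(X, Mul(-1, -5)) = Add(X, 5) = Add(5, X))
Function('G')(z) = -62 (Function('G')(z) = Mul(-1, Add(12, Mul(2, Pow(5, 2)))) = Mul(-1, Add(12, Mul(2, 25))) = Mul(-1, Add(12, 50)) = Mul(-1, 62) = -62)
Mul(Function('K')(Add(-2, Mul(-1, 11))), Function('G')(-11)) = Mul(Add(5, Add(-2, Mul(-1, 11))), -62) = Mul(Add(5, Add(-2, -11)), -62) = Mul(Add(5, -13), -62) = Mul(-8, -62) = 496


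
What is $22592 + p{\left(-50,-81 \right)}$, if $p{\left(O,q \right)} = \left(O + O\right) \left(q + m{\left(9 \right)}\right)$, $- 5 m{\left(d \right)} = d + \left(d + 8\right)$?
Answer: $31212$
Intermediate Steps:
$m{\left(d \right)} = - \frac{8}{5} - \frac{2 d}{5}$ ($m{\left(d \right)} = - \frac{d + \left(d + 8\right)}{5} = - \frac{d + \left(8 + d\right)}{5} = - \frac{8 + 2 d}{5} = - \frac{8}{5} - \frac{2 d}{5}$)
$p{\left(O,q \right)} = 2 O \left(- \frac{26}{5} + q\right)$ ($p{\left(O,q \right)} = \left(O + O\right) \left(q - \frac{26}{5}\right) = 2 O \left(q - \frac{26}{5}\right) = 2 O \left(- \frac{26}{5} + q\right)$)
$22592 + p{\left(-50,-81 \right)} = 22592 + \frac{2}{5} \left(-50\right) \left(-26 + 5 \left(-81\right)\right) = 22592 + \frac{2}{5} \left(-50\right) \left(-26 - 405\right) = 22592 + \frac{2}{5} \left(-50\right) \left(-431\right) = 22592 + 8620 = 31212$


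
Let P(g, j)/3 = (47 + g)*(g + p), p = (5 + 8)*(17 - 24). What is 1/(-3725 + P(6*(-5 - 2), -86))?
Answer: -1/5720 ≈ -0.00017483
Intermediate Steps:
p = -91 (p = 13*(-7) = -91)
P(g, j) = 3*(-91 + g)*(47 + g) (P(g, j) = 3*((47 + g)*(g - 91)) = 3*((47 + g)*(-91 + g)) = 3*((-91 + g)*(47 + g)) = 3*(-91 + g)*(47 + g))
1/(-3725 + P(6*(-5 - 2), -86)) = 1/(-3725 + (-12831 - 792*(-5 - 2) + 3*(6*(-5 - 2))²)) = 1/(-3725 + (-12831 - 792*(-7) + 3*(6*(-7))²)) = 1/(-3725 + (-12831 - 132*(-42) + 3*(-42)²)) = 1/(-3725 + (-12831 + 5544 + 3*1764)) = 1/(-3725 + (-12831 + 5544 + 5292)) = 1/(-3725 - 1995) = 1/(-5720) = -1/5720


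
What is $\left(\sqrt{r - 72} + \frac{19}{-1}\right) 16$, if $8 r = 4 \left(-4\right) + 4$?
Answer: $-304 + 56 i \sqrt{6} \approx -304.0 + 137.17 i$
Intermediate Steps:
$r = - \frac{3}{2}$ ($r = \frac{4 \left(-4\right) + 4}{8} = \frac{-16 + 4}{8} = \frac{1}{8} \left(-12\right) = - \frac{3}{2} \approx -1.5$)
$\left(\sqrt{r - 72} + \frac{19}{-1}\right) 16 = \left(\sqrt{- \frac{3}{2} - 72} + \frac{19}{-1}\right) 16 = \left(\sqrt{- \frac{147}{2}} + 19 \left(-1\right)\right) 16 = \left(\frac{7 i \sqrt{6}}{2} - 19\right) 16 = \left(-19 + \frac{7 i \sqrt{6}}{2}\right) 16 = -304 + 56 i \sqrt{6}$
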